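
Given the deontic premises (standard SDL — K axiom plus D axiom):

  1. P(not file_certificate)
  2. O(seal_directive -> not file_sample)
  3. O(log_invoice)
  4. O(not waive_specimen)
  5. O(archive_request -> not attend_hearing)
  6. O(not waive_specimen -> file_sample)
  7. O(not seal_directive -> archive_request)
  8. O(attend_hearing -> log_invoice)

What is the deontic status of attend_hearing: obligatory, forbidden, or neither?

Forbidden

From premise 4 we have O(not waive_specimen).
Applying K to premise 6 (O(not waive_specimen -> file_sample)) and O(not waive_specimen) yields O(file_sample).
Premise 2 is O(seal_directive -> not file_sample); contrapositively O(file_sample -> not seal_directive). Since O(file_sample) holds, K gives O(not seal_directive).
With premise 7, O(not seal_directive -> archive_request), the K-axiom yields O(archive_request).
Premise 5 is O(archive_request -> not attend_hearing); since O(archive_request), deontic closure gives O(not attend_hearing).
Premises 1, 3, 8 do not contribute to this derivation.
Thus O(not attend_hearing), which is F(attend_hearing): attend_hearing is forbidden.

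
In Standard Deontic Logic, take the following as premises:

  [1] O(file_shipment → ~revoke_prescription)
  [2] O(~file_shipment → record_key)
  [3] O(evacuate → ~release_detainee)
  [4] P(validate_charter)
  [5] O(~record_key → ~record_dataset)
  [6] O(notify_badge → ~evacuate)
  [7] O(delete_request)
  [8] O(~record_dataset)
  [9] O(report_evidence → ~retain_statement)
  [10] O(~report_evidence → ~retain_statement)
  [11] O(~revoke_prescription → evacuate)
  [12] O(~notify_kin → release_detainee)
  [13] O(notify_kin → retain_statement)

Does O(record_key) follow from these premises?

Yes

By case analysis on ~report_evidence: premise 10 gives O(~report_evidence → ~retain_statement) and premise 9 gives O(report_evidence → ~retain_statement), so O(~retain_statement) either way.
Premise 13, O(notify_kin → retain_statement), contraposes to O(~retain_statement → ~notify_kin); with O(~retain_statement) we get O(~notify_kin).
From O(~notify_kin) and premise 12, O(~notify_kin → release_detainee), we obtain O(release_detainee).
Premise 3, O(evacuate → ~release_detainee), contraposes to O(release_detainee → ~evacuate); with O(release_detainee) we get O(~evacuate).
Premise 11 is O(~revoke_prescription → evacuate); contrapositively O(~evacuate → revoke_prescription). Since O(~evacuate) holds, K gives O(revoke_prescription).
Premise 1 is O(file_shipment → ~revoke_prescription); contrapositively O(revoke_prescription → ~file_shipment). Since O(revoke_prescription) holds, K gives O(~file_shipment).
From O(~file_shipment) and premise 2, O(~file_shipment → record_key), we obtain O(record_key).
Premises 4, 5, 6, 7, 8 do not contribute to this derivation.
So O(record_key) follows.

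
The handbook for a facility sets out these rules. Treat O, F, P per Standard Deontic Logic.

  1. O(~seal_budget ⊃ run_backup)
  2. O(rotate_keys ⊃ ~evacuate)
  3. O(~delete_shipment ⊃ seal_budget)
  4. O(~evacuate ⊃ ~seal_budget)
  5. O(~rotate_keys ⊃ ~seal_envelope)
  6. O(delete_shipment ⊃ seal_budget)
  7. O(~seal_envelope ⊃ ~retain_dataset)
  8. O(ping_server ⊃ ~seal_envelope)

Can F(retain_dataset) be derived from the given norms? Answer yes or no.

Premises 3 and 6 cover both cases: O(~delete_shipment ⊃ seal_budget) and O(delete_shipment ⊃ seal_budget). Since ~delete_shipment ∨ delete_shipment is a tautology, O(seal_budget) follows.
Premise 4 is O(~evacuate ⊃ ~seal_budget); contrapositively O(seal_budget ⊃ evacuate). Since O(seal_budget) holds, K gives O(evacuate).
The contrapositive of premise 2 (O(rotate_keys ⊃ ~evacuate)) is O(evacuate ⊃ ~rotate_keys), and O(evacuate) is already established, so O(~rotate_keys).
Applying K to premise 5 (O(~rotate_keys ⊃ ~seal_envelope)) and O(~rotate_keys) yields O(~seal_envelope).
With premise 7, O(~seal_envelope ⊃ ~retain_dataset), the K-axiom yields O(~retain_dataset).
Premises 1, 8 do not contribute to this derivation.
So O(~retain_dataset) holds, i.e. F(retain_dataset). The claim follows.

Yes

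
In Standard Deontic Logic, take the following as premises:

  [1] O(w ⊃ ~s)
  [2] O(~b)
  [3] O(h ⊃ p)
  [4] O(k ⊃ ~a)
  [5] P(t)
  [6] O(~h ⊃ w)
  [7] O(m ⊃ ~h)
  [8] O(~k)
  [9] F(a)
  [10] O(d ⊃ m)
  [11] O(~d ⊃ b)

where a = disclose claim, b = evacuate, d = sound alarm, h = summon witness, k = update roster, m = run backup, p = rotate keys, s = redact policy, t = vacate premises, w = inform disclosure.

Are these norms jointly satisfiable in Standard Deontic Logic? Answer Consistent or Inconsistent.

Consistent

Premise 4 is O(k ⊃ ~a); even if O(~a) held, inferring O(k) would be affirming the consequent — invalid.
So O(k) is not derivable, and the apparent clash with O(~k) does not arise.
A world satisfying every obligation exists (e.g. a=false, b=false, d=true, h=false, k=false, m=true, p=false, s=false, t=false, w=true); no atom is both obligatory and forbidden, so the set is consistent.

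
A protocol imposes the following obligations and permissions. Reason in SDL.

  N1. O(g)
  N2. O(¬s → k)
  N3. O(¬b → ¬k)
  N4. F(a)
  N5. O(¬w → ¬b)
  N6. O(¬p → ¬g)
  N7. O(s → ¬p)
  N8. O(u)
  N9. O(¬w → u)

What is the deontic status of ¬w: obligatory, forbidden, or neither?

Forbidden

From premise 1 we have O(g).
The contrapositive of premise 6 (O(¬p → ¬g)) is O(g → p), and O(g) is already established, so O(p).
Premise 7, O(s → ¬p), contraposes to O(p → ¬s); with O(p) we get O(¬s).
Applying K to premise 2 (O(¬s → k)) and O(¬s) yields O(k).
Premise 3 is O(¬b → ¬k); contrapositively O(k → b). Since O(k) holds, K gives O(b).
Premise 5 is O(¬w → ¬b); contrapositively O(b → w). Since O(b) holds, K gives O(w).
Premises 4, 8, 9 do not contribute to this derivation.
Thus O(w), which is F(¬w): ¬w is forbidden.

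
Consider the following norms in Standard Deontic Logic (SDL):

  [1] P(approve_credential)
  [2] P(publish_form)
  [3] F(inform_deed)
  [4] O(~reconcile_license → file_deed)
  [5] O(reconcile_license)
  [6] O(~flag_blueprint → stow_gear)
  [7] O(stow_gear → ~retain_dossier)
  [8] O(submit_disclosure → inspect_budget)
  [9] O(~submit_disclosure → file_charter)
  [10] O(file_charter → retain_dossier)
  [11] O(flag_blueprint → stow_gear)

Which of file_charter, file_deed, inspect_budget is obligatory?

inspect_budget

Premises 11 and 6 cover both cases: O(flag_blueprint → stow_gear) and O(~flag_blueprint → stow_gear). Since flag_blueprint ∨ ~flag_blueprint is a tautology, O(stow_gear) follows.
Premise 7 is O(stow_gear → ~retain_dossier); since O(stow_gear), deontic closure gives O(~retain_dossier).
Premise 10, O(file_charter → retain_dossier), contraposes to O(~retain_dossier → ~file_charter); with O(~retain_dossier) we get O(~file_charter).
Premise 9, O(~submit_disclosure → file_charter), contraposes to O(~file_charter → submit_disclosure); with O(~file_charter) we get O(submit_disclosure).
Premise 8 is O(submit_disclosure → inspect_budget); since O(submit_disclosure), deontic closure gives O(inspect_budget).
So O(inspect_budget) holds — inspect_budget is obligatory. None of the other listed options is made obligatory by any chain of premises.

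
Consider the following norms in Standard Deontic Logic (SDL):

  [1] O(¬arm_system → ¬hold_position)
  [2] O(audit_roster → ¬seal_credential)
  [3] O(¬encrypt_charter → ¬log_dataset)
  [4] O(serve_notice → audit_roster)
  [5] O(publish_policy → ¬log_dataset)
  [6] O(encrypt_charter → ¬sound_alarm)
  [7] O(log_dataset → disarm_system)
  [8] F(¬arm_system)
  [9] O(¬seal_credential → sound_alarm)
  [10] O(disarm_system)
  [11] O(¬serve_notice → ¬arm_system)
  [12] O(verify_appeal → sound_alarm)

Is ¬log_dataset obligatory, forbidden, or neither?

Premise 8 is F(¬arm_system), i.e. O(arm_system).
The contrapositive of premise 11 (O(¬serve_notice → ¬arm_system)) is O(arm_system → serve_notice), and O(arm_system) is already established, so O(serve_notice).
Premise 4 is O(serve_notice → audit_roster); since O(serve_notice), deontic closure gives O(audit_roster).
Premise 2 is O(audit_roster → ¬seal_credential); since O(audit_roster), deontic closure gives O(¬seal_credential).
With premise 9, O(¬seal_credential → sound_alarm), the K-axiom yields O(sound_alarm).
Premise 6, O(encrypt_charter → ¬sound_alarm), contraposes to O(sound_alarm → ¬encrypt_charter); with O(sound_alarm) we get O(¬encrypt_charter).
Applying K to premise 3 (O(¬encrypt_charter → ¬log_dataset)) and O(¬encrypt_charter) yields O(¬log_dataset).
Premises 1, 5, 7, 10, 12 do not contribute to this derivation.
Hence ¬log_dataset is obligatory.

Obligatory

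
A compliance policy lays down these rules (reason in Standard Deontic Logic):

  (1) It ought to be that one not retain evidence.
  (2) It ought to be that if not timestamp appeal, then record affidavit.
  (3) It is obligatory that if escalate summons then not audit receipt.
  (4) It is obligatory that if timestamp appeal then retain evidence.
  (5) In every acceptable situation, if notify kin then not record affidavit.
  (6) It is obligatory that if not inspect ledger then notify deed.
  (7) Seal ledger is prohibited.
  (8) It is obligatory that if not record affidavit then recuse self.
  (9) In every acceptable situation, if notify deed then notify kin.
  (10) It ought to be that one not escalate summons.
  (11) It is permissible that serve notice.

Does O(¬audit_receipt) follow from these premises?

Premise 3 is O(escalate_summons → ¬audit_receipt), but O(escalate_summons) is not derivable from the premises, so it does not yield O(¬audit_receipt).
No other premise forces O(¬audit_receipt). An ideal world satisfying every premise can still have ¬audit_receipt false, so O(¬audit_receipt) is not derivable.

No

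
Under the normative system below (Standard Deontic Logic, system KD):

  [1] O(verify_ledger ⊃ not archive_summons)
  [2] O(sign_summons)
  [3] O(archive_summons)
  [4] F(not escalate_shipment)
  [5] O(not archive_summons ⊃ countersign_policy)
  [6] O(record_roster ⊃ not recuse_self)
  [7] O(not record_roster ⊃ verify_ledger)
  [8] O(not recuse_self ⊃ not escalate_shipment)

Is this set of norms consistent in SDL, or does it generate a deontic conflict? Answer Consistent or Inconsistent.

Premise 3 states O(archive_summons) outright.
The contrapositive of premise 1 (O(verify_ledger ⊃ not archive_summons)) is O(archive_summons ⊃ not verify_ledger), and O(archive_summons) is already established, so O(not verify_ledger).
Premise 7, O(not record_roster ⊃ verify_ledger), contraposes to O(not verify_ledger ⊃ record_roster); with O(not verify_ledger) we get O(record_roster).
Applying K to premise 6 (O(record_roster ⊃ not recuse_self)) and O(record_roster) yields O(not recuse_self).
With premise 8, O(not recuse_self ⊃ not escalate_shipment), the K-axiom yields O(not escalate_shipment).
Yet premise 4 is F(not escalate_shipment), i.e. O(escalate_shipment).
We now have both O(not escalate_shipment) and O(escalate_shipment) — escalate_shipment is simultaneously obligatory and forbidden, violating the D-axiom.

Inconsistent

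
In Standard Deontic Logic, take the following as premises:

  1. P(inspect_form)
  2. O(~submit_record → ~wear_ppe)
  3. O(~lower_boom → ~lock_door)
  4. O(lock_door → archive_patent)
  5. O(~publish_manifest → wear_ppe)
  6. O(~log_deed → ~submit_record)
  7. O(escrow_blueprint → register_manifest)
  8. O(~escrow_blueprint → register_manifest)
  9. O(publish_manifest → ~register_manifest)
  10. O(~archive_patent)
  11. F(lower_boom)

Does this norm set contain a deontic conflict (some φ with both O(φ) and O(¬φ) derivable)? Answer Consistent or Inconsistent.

Consistent

Premise 4 is O(lock_door → archive_patent), but O(lock_door) is not derivable from the premises, so it does not yield O(archive_patent).
So O(archive_patent) is not derivable, and the apparent clash with O(~archive_patent) does not arise.
A world satisfying every obligation exists (e.g. archive_patent=false, escrow_blueprint=false, inspect_form=false, lock_door=false, log_deed=true, lower_boom=false, publish_manifest=false, register_manifest=true, submit_record=true, wear_ppe=true); no atom is both obligatory and forbidden, so the set is consistent.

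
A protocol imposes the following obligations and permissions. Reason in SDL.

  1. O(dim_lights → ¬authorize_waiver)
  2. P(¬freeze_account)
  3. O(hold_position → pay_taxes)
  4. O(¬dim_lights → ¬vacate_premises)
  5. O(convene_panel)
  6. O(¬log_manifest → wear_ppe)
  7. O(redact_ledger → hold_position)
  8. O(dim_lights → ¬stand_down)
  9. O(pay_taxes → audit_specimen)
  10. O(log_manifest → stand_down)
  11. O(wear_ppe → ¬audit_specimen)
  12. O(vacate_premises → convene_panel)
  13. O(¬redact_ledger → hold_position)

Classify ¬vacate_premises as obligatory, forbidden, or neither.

Obligatory

By case analysis on ¬redact_ledger: premise 13 gives O(¬redact_ledger → hold_position) and premise 7 gives O(redact_ledger → hold_position), so O(hold_position) either way.
With premise 3, O(hold_position → pay_taxes), the K-axiom yields O(pay_taxes).
With premise 9, O(pay_taxes → audit_specimen), the K-axiom yields O(audit_specimen).
The contrapositive of premise 11 (O(wear_ppe → ¬audit_specimen)) is O(audit_specimen → ¬wear_ppe), and O(audit_specimen) is already established, so O(¬wear_ppe).
Premise 6, O(¬log_manifest → wear_ppe), contraposes to O(¬wear_ppe → log_manifest); with O(¬wear_ppe) we get O(log_manifest).
Applying K to premise 10 (O(log_manifest → stand_down)) and O(log_manifest) yields O(stand_down).
Premise 8 is O(dim_lights → ¬stand_down); contrapositively O(stand_down → ¬dim_lights). Since O(stand_down) holds, K gives O(¬dim_lights).
From O(¬dim_lights) and premise 4, O(¬dim_lights → ¬vacate_premises), we obtain O(¬vacate_premises).
Premises 1, 2, 5, 12 do not contribute to this derivation.
Hence ¬vacate_premises is obligatory.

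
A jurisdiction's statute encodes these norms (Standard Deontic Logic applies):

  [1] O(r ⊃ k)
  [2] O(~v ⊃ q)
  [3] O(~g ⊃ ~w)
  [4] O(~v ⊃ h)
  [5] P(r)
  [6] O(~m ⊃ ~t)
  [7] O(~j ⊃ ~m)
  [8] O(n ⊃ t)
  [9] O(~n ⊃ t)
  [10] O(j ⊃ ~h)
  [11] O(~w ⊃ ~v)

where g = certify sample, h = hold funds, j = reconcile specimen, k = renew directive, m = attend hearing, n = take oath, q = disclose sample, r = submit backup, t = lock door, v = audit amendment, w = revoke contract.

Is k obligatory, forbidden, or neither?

Premise 1 is O(r ⊃ k), but O(r) is not derivable from the premises (the permission P(r) asserts only ~O(~r), not O(r)), so it does not yield O(k).
No premise or chain of K-axiom applications forces O(k), and none forces O(~k). So k is neither obligatory nor forbidden under these norms.

Neither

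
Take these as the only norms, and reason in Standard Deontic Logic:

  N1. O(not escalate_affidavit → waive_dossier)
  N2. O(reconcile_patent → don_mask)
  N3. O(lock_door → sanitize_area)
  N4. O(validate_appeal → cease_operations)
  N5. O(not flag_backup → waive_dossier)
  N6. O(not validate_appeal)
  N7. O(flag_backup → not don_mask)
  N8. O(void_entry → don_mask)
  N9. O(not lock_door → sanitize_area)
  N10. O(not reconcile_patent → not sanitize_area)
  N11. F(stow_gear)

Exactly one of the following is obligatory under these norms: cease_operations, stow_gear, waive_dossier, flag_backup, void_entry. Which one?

Premises 9 and 3 are O(not lock_door → sanitize_area) and O(lock_door → sanitize_area); every ideal world satisfies not lock_door or lock_door, so in either case sanitize_area holds — hence O(sanitize_area).
The contrapositive of premise 10 (O(not reconcile_patent → not sanitize_area)) is O(sanitize_area → reconcile_patent), and O(sanitize_area) is already established, so O(reconcile_patent).
Premise 2 is O(reconcile_patent → don_mask); since O(reconcile_patent), deontic closure gives O(don_mask).
Premise 7, O(flag_backup → not don_mask), contraposes to O(don_mask → not flag_backup); with O(don_mask) we get O(not flag_backup).
Applying K to premise 5 (O(not flag_backup → waive_dossier)) and O(not flag_backup) yields O(waive_dossier).
So O(waive_dossier) holds — waive_dossier is obligatory. None of the other listed options is made obligatory by any chain of premises.

waive_dossier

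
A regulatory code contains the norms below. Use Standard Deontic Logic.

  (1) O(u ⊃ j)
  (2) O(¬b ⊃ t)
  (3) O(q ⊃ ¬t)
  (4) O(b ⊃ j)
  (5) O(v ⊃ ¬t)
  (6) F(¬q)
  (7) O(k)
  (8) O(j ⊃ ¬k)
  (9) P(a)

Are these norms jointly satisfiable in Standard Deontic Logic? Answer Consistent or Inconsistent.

Inconsistent

Premise 6, F(¬q), is equivalent to O(q).
With premise 3, O(q ⊃ ¬t), the K-axiom yields O(¬t).
Premise 2, O(¬b ⊃ t), contraposes to O(¬t ⊃ b); with O(¬t) we get O(b).
Applying K to premise 4 (O(b ⊃ j)) and O(b) yields O(j).
Applying K to premise 8 (O(j ⊃ ¬k)) and O(j) yields O(¬k).
But premise 7 directly asserts O(k).
We now have both O(¬k) and O(k) — k is simultaneously obligatory and forbidden, violating the D-axiom.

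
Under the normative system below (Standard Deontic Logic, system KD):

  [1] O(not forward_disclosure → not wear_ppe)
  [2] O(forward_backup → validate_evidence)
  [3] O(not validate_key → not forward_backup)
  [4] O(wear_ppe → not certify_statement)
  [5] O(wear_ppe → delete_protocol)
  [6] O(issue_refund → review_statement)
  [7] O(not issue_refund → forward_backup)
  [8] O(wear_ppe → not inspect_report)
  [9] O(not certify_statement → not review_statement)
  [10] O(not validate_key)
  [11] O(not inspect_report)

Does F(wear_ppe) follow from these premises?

From premise 10 we have O(not validate_key).
From O(not validate_key) and premise 3, O(not validate_key → not forward_backup), we obtain O(not forward_backup).
The contrapositive of premise 7 (O(not issue_refund → forward_backup)) is O(not forward_backup → issue_refund), and O(not forward_backup) is already established, so O(issue_refund).
Applying K to premise 6 (O(issue_refund → review_statement)) and O(issue_refund) yields O(review_statement).
The contrapositive of premise 9 (O(not certify_statement → not review_statement)) is O(review_statement → certify_statement), and O(review_statement) is already established, so O(certify_statement).
Premise 4, O(wear_ppe → not certify_statement), contraposes to O(certify_statement → not wear_ppe); with O(certify_statement) we get O(not wear_ppe).
Premises 1, 2, 5, 8, 11 do not contribute to this derivation.
So O(not wear_ppe) holds, i.e. F(wear_ppe). The claim follows.

Yes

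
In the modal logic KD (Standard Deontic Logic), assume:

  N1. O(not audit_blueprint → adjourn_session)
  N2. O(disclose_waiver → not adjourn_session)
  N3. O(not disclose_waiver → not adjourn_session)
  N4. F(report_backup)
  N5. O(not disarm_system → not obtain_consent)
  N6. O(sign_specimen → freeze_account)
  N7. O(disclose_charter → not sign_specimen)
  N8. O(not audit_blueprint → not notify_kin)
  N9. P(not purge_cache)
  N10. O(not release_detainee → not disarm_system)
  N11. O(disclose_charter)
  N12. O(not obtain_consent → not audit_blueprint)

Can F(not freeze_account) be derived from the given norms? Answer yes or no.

Premise 6 is O(sign_specimen → freeze_account), but O(sign_specimen) is not derivable from the premises, so it does not yield O(freeze_account).
No other premise forces O(freeze_account). An ideal world satisfying every premise can still have not freeze_account true, so F(not freeze_account) is not derivable.

No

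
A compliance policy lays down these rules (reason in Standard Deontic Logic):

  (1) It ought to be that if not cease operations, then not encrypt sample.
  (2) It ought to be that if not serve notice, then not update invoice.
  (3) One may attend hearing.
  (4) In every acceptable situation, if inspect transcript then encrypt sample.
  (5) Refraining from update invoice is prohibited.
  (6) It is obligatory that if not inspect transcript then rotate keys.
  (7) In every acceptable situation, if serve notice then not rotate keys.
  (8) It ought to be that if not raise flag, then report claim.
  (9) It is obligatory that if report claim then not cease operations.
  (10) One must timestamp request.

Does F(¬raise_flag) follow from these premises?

Yes

Premise 5 is F(¬update_invoice), i.e. O(update_invoice).
Premise 2 is O(¬serve_notice → ¬update_invoice); contrapositively O(update_invoice → serve_notice). Since O(update_invoice) holds, K gives O(serve_notice).
Applying K to premise 7 (O(serve_notice → ¬rotate_keys)) and O(serve_notice) yields O(¬rotate_keys).
The contrapositive of premise 6 (O(¬inspect_transcript → rotate_keys)) is O(¬rotate_keys → inspect_transcript), and O(¬rotate_keys) is already established, so O(inspect_transcript).
From O(inspect_transcript) and premise 4, O(inspect_transcript → encrypt_sample), we obtain O(encrypt_sample).
The contrapositive of premise 1 (O(¬cease_operations → ¬encrypt_sample)) is O(encrypt_sample → cease_operations), and O(encrypt_sample) is already established, so O(cease_operations).
Premise 9 is O(report_claim → ¬cease_operations); contrapositively O(cease_operations → ¬report_claim). Since O(cease_operations) holds, K gives O(¬report_claim).
The contrapositive of premise 8 (O(¬raise_flag → report_claim)) is O(¬report_claim → raise_flag), and O(¬report_claim) is already established, so O(raise_flag).
Premises 3, 10 do not contribute to this derivation.
So O(raise_flag) holds, i.e. F(¬raise_flag). The claim follows.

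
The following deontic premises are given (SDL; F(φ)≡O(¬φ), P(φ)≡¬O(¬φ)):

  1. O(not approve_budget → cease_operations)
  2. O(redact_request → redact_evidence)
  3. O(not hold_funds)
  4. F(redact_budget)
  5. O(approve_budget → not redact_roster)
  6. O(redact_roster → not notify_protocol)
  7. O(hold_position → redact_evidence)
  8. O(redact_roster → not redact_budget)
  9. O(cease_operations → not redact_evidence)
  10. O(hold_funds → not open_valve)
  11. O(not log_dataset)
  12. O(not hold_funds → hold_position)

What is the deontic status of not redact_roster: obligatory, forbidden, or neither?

Obligatory

Premise 3 states O(not hold_funds) outright.
With premise 12, O(not hold_funds → hold_position), the K-axiom yields O(hold_position).
With premise 7, O(hold_position → redact_evidence), the K-axiom yields O(redact_evidence).
Premise 9, O(cease_operations → not redact_evidence), contraposes to O(redact_evidence → not cease_operations); with O(redact_evidence) we get O(not cease_operations).
Premise 1 is O(not approve_budget → cease_operations); contrapositively O(not cease_operations → approve_budget). Since O(not cease_operations) holds, K gives O(approve_budget).
Premise 5 is O(approve_budget → not redact_roster); since O(approve_budget), deontic closure gives O(not redact_roster).
Premises 2, 4, 6, 8, 10, 11 do not contribute to this derivation.
Hence not redact_roster is obligatory.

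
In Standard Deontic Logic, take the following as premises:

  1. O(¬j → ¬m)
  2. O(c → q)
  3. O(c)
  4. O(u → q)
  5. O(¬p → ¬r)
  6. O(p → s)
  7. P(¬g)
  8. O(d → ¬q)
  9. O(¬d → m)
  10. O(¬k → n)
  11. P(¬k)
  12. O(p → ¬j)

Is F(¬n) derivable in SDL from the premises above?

Premise 10 is O(¬k → n), but O(¬k) is not derivable from the premises (the permission P(¬k) asserts only ¬O(k), not O(¬k)), so it does not yield O(n).
No other premise forces O(n). An ideal world satisfying every premise can still have ¬n true, so F(¬n) is not derivable.

No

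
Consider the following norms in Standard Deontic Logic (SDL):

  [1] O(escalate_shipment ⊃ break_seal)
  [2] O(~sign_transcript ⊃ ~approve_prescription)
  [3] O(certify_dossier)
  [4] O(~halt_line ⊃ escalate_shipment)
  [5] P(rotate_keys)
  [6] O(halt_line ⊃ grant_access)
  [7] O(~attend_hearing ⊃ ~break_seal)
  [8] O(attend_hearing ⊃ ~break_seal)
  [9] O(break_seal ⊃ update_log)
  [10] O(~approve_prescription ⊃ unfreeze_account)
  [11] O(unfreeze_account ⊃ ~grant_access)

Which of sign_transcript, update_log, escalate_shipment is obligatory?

By case analysis on attend_hearing: premise 8 gives O(attend_hearing ⊃ ~break_seal) and premise 7 gives O(~attend_hearing ⊃ ~break_seal), so O(~break_seal) either way.
The contrapositive of premise 1 (O(escalate_shipment ⊃ break_seal)) is O(~break_seal ⊃ ~escalate_shipment), and O(~break_seal) is already established, so O(~escalate_shipment).
Premise 4, O(~halt_line ⊃ escalate_shipment), contraposes to O(~escalate_shipment ⊃ halt_line); with O(~escalate_shipment) we get O(halt_line).
With premise 6, O(halt_line ⊃ grant_access), the K-axiom yields O(grant_access).
Premise 11, O(unfreeze_account ⊃ ~grant_access), contraposes to O(grant_access ⊃ ~unfreeze_account); with O(grant_access) we get O(~unfreeze_account).
Premise 10 is O(~approve_prescription ⊃ unfreeze_account); contrapositively O(~unfreeze_account ⊃ approve_prescription). Since O(~unfreeze_account) holds, K gives O(approve_prescription).
The contrapositive of premise 2 (O(~sign_transcript ⊃ ~approve_prescription)) is O(approve_prescription ⊃ sign_transcript), and O(approve_prescription) is already established, so O(sign_transcript).
So O(sign_transcript) holds — sign_transcript is obligatory. None of the other listed options is made obligatory by any chain of premises.

sign_transcript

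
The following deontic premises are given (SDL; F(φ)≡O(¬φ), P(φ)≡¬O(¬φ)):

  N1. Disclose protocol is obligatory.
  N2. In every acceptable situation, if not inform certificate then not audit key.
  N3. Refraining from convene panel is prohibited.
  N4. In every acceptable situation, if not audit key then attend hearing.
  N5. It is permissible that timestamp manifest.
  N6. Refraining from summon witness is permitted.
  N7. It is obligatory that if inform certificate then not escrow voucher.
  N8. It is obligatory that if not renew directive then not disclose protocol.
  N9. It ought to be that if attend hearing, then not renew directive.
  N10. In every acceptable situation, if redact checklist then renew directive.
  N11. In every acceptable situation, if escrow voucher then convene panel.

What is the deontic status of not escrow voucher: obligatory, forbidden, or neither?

From premise 1 we have O(disclose_protocol).
Premise 8 is O(¬renew_directive → ¬disclose_protocol); contrapositively O(disclose_protocol → renew_directive). Since O(disclose_protocol) holds, K gives O(renew_directive).
Premise 9, O(attend_hearing → ¬renew_directive), contraposes to O(renew_directive → ¬attend_hearing); with O(renew_directive) we get O(¬attend_hearing).
The contrapositive of premise 4 (O(¬audit_key → attend_hearing)) is O(¬attend_hearing → audit_key), and O(¬attend_hearing) is already established, so O(audit_key).
Premise 2, O(¬inform_certificate → ¬audit_key), contraposes to O(audit_key → inform_certificate); with O(audit_key) we get O(inform_certificate).
Premise 7 is O(inform_certificate → ¬escrow_voucher); since O(inform_certificate), deontic closure gives O(¬escrow_voucher).
Premises 3, 5, 6, 10, 11 do not contribute to this derivation.
Hence ¬escrow_voucher is obligatory.

Obligatory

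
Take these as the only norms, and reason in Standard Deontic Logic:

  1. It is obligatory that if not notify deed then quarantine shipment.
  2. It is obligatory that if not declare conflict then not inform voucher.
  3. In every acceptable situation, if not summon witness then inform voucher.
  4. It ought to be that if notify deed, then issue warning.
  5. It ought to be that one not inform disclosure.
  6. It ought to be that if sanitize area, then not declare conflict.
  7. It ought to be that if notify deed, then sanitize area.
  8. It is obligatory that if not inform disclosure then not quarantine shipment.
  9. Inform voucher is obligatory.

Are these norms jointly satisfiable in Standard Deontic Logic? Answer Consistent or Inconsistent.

Inconsistent

From premise 9 we have O(inform_voucher).
The contrapositive of premise 2 (O(¬declare_conflict → ¬inform_voucher)) is O(inform_voucher → declare_conflict), and O(inform_voucher) is already established, so O(declare_conflict).
Premise 6, O(sanitize_area → ¬declare_conflict), contraposes to O(declare_conflict → ¬sanitize_area); with O(declare_conflict) we get O(¬sanitize_area).
Premise 7 is O(notify_deed → sanitize_area); contrapositively O(¬sanitize_area → ¬notify_deed). Since O(¬sanitize_area) holds, K gives O(¬notify_deed).
Premise 1 is O(¬notify_deed → quarantine_shipment); since O(¬notify_deed), deontic closure gives O(quarantine_shipment).
Premise 8 is O(¬inform_disclosure → ¬quarantine_shipment); contrapositively O(quarantine_shipment → inform_disclosure). Since O(quarantine_shipment) holds, K gives O(inform_disclosure).
Yet premise 5 states O(¬inform_disclosure).
We now have both O(inform_disclosure) and O(¬inform_disclosure) — inform_disclosure is simultaneously obligatory and forbidden, violating the D-axiom.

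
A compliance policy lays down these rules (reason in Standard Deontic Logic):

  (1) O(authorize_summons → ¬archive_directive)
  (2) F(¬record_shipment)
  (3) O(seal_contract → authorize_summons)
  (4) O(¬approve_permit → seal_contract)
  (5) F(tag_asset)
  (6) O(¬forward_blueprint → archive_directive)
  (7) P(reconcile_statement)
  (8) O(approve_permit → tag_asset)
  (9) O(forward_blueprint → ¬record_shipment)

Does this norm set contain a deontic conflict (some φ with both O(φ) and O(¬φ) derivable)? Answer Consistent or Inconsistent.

Inconsistent

Premise 2 is F(¬record_shipment), i.e. O(record_shipment).
Premise 9 is O(forward_blueprint → ¬record_shipment); contrapositively O(record_shipment → ¬forward_blueprint). Since O(record_shipment) holds, K gives O(¬forward_blueprint).
With premise 6, O(¬forward_blueprint → archive_directive), the K-axiom yields O(archive_directive).
The contrapositive of premise 1 (O(authorize_summons → ¬archive_directive)) is O(archive_directive → ¬authorize_summons), and O(archive_directive) is already established, so O(¬authorize_summons).
The contrapositive of premise 3 (O(seal_contract → authorize_summons)) is O(¬authorize_summons → ¬seal_contract), and O(¬authorize_summons) is already established, so O(¬seal_contract).
The contrapositive of premise 4 (O(¬approve_permit → seal_contract)) is O(¬seal_contract → approve_permit), and O(¬seal_contract) is already established, so O(approve_permit).
With premise 8, O(approve_permit → tag_asset), the K-axiom yields O(tag_asset).
However, F(tag_asset) at premise 5 amounts to O(¬tag_asset).
We now have both O(tag_asset) and O(¬tag_asset) — tag_asset is simultaneously obligatory and forbidden, violating the D-axiom.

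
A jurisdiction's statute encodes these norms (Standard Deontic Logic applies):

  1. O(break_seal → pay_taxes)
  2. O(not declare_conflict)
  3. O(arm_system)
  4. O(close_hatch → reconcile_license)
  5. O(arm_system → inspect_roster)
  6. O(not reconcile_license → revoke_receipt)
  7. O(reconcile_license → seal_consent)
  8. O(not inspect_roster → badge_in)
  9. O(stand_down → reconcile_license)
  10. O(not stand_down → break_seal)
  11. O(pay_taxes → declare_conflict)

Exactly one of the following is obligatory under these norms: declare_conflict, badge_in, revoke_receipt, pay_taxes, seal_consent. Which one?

seal_consent

From premise 2 we have O(not declare_conflict).
The contrapositive of premise 11 (O(pay_taxes → declare_conflict)) is O(not declare_conflict → not pay_taxes), and O(not declare_conflict) is already established, so O(not pay_taxes).
Premise 1 is O(break_seal → pay_taxes); contrapositively O(not pay_taxes → not break_seal). Since O(not pay_taxes) holds, K gives O(not break_seal).
Premise 10 is O(not stand_down → break_seal); contrapositively O(not break_seal → stand_down). Since O(not break_seal) holds, K gives O(stand_down).
From O(stand_down) and premise 9, O(stand_down → reconcile_license), we obtain O(reconcile_license).
Applying K to premise 7 (O(reconcile_license → seal_consent)) and O(reconcile_license) yields O(seal_consent).
So O(seal_consent) holds — seal_consent is obligatory. None of the other listed options is made obligatory by any chain of premises.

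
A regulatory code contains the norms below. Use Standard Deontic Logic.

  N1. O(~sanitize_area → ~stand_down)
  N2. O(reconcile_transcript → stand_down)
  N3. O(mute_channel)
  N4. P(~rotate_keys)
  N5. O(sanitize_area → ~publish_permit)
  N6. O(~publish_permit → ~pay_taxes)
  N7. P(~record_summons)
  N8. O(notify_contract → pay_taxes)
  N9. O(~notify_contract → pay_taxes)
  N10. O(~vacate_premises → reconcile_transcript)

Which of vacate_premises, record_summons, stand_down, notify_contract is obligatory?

vacate_premises

By case analysis on notify_contract: premise 8 gives O(notify_contract → pay_taxes) and premise 9 gives O(~notify_contract → pay_taxes), so O(pay_taxes) either way.
Premise 6 is O(~publish_permit → ~pay_taxes); contrapositively O(pay_taxes → publish_permit). Since O(pay_taxes) holds, K gives O(publish_permit).
The contrapositive of premise 5 (O(sanitize_area → ~publish_permit)) is O(publish_permit → ~sanitize_area), and O(publish_permit) is already established, so O(~sanitize_area).
Premise 1 is O(~sanitize_area → ~stand_down); since O(~sanitize_area), deontic closure gives O(~stand_down).
Premise 2 is O(reconcile_transcript → stand_down); contrapositively O(~stand_down → ~reconcile_transcript). Since O(~stand_down) holds, K gives O(~reconcile_transcript).
Premise 10 is O(~vacate_premises → reconcile_transcript); contrapositively O(~reconcile_transcript → vacate_premises). Since O(~reconcile_transcript) holds, K gives O(vacate_premises).
So O(vacate_premises) holds — vacate_premises is obligatory. None of the other listed options is made obligatory by any chain of premises.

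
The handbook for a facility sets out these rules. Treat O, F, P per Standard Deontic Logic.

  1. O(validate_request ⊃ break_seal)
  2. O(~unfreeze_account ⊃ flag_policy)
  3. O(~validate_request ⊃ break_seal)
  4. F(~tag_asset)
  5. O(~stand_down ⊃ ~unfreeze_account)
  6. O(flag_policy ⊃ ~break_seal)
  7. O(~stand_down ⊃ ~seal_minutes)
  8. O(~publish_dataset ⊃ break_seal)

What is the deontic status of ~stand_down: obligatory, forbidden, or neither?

Premises 3 and 1 cover both cases: O(~validate_request ⊃ break_seal) and O(validate_request ⊃ break_seal). Since ~validate_request ∨ validate_request is a tautology, O(break_seal) follows.
Premise 6 is O(flag_policy ⊃ ~break_seal); contrapositively O(break_seal ⊃ ~flag_policy). Since O(break_seal) holds, K gives O(~flag_policy).
Premise 2, O(~unfreeze_account ⊃ flag_policy), contraposes to O(~flag_policy ⊃ unfreeze_account); with O(~flag_policy) we get O(unfreeze_account).
Premise 5, O(~stand_down ⊃ ~unfreeze_account), contraposes to O(unfreeze_account ⊃ stand_down); with O(unfreeze_account) we get O(stand_down).
Premises 4, 7, 8 do not contribute to this derivation.
Thus O(stand_down), which is F(~stand_down): ~stand_down is forbidden.

Forbidden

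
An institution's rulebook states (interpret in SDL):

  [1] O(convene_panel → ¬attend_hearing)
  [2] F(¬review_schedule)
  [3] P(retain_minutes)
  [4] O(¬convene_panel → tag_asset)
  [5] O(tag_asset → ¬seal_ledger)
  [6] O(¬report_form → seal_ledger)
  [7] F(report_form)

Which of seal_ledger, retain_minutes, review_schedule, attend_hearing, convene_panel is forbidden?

attend_hearing

F(report_form) at premise 7 means O(¬report_form).
Applying K to premise 6 (O(¬report_form → seal_ledger)) and O(¬report_form) yields O(seal_ledger).
Premise 5, O(tag_asset → ¬seal_ledger), contraposes to O(seal_ledger → ¬tag_asset); with O(seal_ledger) we get O(¬tag_asset).
Premise 4, O(¬convene_panel → tag_asset), contraposes to O(¬tag_asset → convene_panel); with O(¬tag_asset) we get O(convene_panel).
With premise 1, O(convene_panel → ¬attend_hearing), the K-axiom yields O(¬attend_hearing).
So O(¬attend_hearing) holds, i.e. attend_hearing is forbidden. None of the other listed options is forbidden under the premises.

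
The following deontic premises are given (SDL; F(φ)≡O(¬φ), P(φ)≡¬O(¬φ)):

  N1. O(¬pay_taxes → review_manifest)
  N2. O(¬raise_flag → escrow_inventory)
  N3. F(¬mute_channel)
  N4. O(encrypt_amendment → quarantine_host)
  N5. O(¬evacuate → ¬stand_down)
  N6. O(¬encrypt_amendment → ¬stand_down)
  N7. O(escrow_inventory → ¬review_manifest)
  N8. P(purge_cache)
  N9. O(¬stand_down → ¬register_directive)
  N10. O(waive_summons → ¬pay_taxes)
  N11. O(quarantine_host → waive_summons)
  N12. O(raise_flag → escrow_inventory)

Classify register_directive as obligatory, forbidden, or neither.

Premises 2 and 12 are O(¬raise_flag → escrow_inventory) and O(raise_flag → escrow_inventory); every ideal world satisfies ¬raise_flag or raise_flag, so in either case escrow_inventory holds — hence O(escrow_inventory).
With premise 7, O(escrow_inventory → ¬review_manifest), the K-axiom yields O(¬review_manifest).
The contrapositive of premise 1 (O(¬pay_taxes → review_manifest)) is O(¬review_manifest → pay_taxes), and O(¬review_manifest) is already established, so O(pay_taxes).
The contrapositive of premise 10 (O(waive_summons → ¬pay_taxes)) is O(pay_taxes → ¬waive_summons), and O(pay_taxes) is already established, so O(¬waive_summons).
The contrapositive of premise 11 (O(quarantine_host → waive_summons)) is O(¬waive_summons → ¬quarantine_host), and O(¬waive_summons) is already established, so O(¬quarantine_host).
Premise 4, O(encrypt_amendment → quarantine_host), contraposes to O(¬quarantine_host → ¬encrypt_amendment); with O(¬quarantine_host) we get O(¬encrypt_amendment).
With premise 6, O(¬encrypt_amendment → ¬stand_down), the K-axiom yields O(¬stand_down).
With premise 9, O(¬stand_down → ¬register_directive), the K-axiom yields O(¬register_directive).
Premises 3, 5, 8 do not contribute to this derivation.
Thus O(¬register_directive), which is F(register_directive): register_directive is forbidden.

Forbidden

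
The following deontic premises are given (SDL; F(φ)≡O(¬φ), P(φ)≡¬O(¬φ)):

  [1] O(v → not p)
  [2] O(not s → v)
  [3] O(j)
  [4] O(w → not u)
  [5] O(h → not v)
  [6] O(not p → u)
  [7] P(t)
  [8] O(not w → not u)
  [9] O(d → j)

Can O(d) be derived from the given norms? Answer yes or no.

No

Premise 9 is O(d → j); even if O(j) held, inferring O(d) would be affirming the consequent — invalid.
No other premise forces O(d). An ideal world satisfying every premise can still have d false, so O(d) is not derivable.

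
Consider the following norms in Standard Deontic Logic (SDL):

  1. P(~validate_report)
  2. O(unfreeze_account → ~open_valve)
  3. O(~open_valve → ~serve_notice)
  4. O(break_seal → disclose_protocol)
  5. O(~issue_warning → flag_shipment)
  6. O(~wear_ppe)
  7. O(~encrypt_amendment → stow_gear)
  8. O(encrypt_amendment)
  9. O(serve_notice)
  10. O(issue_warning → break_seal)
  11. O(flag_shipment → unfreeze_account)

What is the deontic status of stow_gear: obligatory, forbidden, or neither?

Premise 7 is O(~encrypt_amendment → stow_gear), but O(~encrypt_amendment) is not derivable from the premises, so it does not yield O(stow_gear).
No premise or chain of K-axiom applications forces O(stow_gear), and none forces O(~stow_gear). So stow_gear is neither obligatory nor forbidden under these norms.

Neither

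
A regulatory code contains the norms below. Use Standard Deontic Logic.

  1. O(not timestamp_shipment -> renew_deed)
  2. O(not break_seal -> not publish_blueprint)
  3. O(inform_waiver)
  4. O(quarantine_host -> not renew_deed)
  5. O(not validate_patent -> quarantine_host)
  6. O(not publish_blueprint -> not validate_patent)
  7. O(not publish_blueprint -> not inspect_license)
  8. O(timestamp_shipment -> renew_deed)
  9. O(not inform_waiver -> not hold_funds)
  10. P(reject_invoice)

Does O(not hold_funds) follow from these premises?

No

Premise 9 is O(not inform_waiver -> not hold_funds), but O(not inform_waiver) is not derivable from the premises, so it does not yield O(not hold_funds).
No other premise forces O(not hold_funds). An ideal world satisfying every premise can still have not hold_funds false, so O(not hold_funds) is not derivable.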